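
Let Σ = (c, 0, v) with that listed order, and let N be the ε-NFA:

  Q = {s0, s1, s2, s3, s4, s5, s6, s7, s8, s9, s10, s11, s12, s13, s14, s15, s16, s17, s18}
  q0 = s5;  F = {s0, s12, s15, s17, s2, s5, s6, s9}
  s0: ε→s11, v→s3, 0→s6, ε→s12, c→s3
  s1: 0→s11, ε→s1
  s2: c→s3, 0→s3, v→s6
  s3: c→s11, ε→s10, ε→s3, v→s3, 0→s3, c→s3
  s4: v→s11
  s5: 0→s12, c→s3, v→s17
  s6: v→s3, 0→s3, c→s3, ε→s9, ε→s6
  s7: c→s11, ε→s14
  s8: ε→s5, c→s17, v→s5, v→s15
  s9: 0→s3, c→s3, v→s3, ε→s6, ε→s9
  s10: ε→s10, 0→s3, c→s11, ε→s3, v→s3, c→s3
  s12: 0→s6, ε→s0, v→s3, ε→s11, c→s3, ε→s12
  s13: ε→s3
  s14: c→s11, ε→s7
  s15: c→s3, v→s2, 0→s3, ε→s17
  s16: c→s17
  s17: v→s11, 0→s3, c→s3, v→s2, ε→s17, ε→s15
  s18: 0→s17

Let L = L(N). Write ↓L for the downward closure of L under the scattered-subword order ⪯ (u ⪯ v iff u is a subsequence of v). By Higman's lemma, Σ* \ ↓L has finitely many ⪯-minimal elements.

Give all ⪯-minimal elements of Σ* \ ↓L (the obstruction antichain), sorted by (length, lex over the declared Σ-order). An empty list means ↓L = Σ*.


|Q|=19, |F|=8, |δ|=63 (21 ε).
min D↑ (6 st, q0=0, F={1}): 0:c→1,0→2,v→3 1:c→1,0→1,v→1 2:c→1,0→4,v→1 3:c→1,0→1,v→5 4:c→1,0→1,v→1 5:c→1,0→1,v→4 [Hopcroft].
'c': run [11, 3] end={s10,s11,s3} — reject; 1/1 deletions ∈↓L.
'0v': run [11, 7, 3] end={s10,s11,s3} ∉↓L; 2/2 deletions ∈↓L.
'v0': N↓-sim [11, 8, 3] end={s10,s11,s3} ∉↓L; 2/2 single-dels accept.
'000': run [11, 7, 5, 3] end={s10,s11,s3} — reject; 3/3 del acc.
'vvvv': run [11, 8, 6, 5, 3] end={s10,s11,s3} rej; 4/4 deletions ∈↓L.
5 obstructions.

A = [c, 0v, v0, 000, vvvv].


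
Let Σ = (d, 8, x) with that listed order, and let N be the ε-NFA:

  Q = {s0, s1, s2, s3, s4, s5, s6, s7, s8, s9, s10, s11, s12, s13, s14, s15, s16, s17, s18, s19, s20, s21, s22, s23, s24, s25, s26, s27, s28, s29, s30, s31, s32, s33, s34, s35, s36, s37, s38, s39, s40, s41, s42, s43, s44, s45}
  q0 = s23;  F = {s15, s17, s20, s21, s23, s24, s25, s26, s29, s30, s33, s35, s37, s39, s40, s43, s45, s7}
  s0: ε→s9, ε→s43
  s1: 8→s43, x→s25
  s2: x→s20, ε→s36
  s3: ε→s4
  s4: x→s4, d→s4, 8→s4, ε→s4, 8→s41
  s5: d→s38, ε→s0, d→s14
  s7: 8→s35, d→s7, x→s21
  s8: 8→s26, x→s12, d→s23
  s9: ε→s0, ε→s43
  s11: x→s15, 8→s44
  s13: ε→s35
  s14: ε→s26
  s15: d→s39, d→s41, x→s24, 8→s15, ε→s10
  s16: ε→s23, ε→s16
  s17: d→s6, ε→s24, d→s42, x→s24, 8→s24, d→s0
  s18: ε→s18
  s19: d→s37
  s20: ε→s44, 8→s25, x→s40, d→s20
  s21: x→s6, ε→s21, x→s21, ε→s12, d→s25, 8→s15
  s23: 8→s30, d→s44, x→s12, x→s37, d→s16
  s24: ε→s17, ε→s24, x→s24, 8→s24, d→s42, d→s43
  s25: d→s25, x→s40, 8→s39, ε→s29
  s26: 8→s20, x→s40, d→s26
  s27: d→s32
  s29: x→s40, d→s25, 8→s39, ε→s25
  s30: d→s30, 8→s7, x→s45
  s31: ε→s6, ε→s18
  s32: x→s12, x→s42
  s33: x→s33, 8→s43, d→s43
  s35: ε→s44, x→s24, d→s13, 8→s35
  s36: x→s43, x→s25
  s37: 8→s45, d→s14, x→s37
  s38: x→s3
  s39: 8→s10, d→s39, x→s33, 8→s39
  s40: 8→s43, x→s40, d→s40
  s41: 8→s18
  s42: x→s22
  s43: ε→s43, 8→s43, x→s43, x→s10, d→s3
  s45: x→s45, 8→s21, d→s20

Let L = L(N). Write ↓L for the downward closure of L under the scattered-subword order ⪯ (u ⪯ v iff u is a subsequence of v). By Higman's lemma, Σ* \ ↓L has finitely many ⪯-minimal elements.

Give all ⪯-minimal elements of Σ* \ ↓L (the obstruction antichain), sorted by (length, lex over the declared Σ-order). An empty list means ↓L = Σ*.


Antichain: [xdx8d, 888xdd].

|Q|=46, |F|=18, |δ|=112 (26 ε).
min D↑ (17 st, q0=0, F={15}): 0:d→0,8→1,x→2 1:d→1,8→3,x→4 2:d→5,8→4,x→2 3:d→3,8→6,x→7 4:d→8,8→7,x→4 5:d→5,8→8,x→9 6:d→6,8→6,x→10 7:d→11,8→12,x→7 8:d→8,8→11,x→9 9:d→9,8→13,x→9 10:d→13,8→10,x→10 11:d→11,8→14,x→9 12:d→14,8→12,x→10 13:d→15,8→13,x→13 14:d→14,8→14,x→16 15:d→15,8→15,x→15 16:d→13,8→13,x→16 [Hopcroft].
'xdx8d': N↓-sim [33, 27, 20, 9, 6, 4] end={s18,s3,s4,s41} — reject; 5/5 del acc.
'888xdd': |S_i|=[33, 28, 25, 19, 14, 11, 4] end={s18,s3,s4,s41} ∉↓L; 6/6 del acc.
2 words, ⪯-incomp.


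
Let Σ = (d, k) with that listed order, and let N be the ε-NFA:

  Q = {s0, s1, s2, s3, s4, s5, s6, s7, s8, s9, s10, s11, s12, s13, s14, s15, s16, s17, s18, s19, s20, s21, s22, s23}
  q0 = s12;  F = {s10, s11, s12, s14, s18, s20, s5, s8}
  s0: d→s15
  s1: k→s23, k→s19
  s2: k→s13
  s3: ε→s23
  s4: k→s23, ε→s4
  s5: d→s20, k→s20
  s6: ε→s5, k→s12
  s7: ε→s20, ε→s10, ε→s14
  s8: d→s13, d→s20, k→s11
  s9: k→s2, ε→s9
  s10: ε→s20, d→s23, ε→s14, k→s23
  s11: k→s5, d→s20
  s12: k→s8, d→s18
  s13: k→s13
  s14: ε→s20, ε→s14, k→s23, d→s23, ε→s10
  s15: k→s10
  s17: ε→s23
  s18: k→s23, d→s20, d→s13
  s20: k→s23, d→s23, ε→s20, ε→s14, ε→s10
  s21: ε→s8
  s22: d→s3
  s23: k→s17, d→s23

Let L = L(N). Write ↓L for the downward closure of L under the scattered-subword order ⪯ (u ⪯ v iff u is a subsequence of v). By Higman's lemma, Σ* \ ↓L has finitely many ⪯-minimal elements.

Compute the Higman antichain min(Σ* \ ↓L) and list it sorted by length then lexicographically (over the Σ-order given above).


|Q|=24, |F|=8, |δ|=47 (17 ε).
min D↑ (7 st, q0=0, F={4}): 0:d→1,k→2 1:d→3,k→4 2:d→3,k→5 3:d→4,k→4 4:d→4,k→4 5:d→3,k→6 6:d→3,k→3 [Hopcroft].
'dk': run [11, 7, 3] end={s13,s17,s23} rej; 2/2 single-dels accept.
'ddd': |S_i|=[11, 7, 6, 2] end={s17,s23} ∉↓L; 3/3 deletions ∈↓L.
'kdd': run [11, 9, 6, 2] end={s17,s23} — reject; 3/3 single-dels accept.
'kkkkd': run [11, 9, 8, 7, 6, 2] end={s17,s23} — reject; 5/5 deletions ∈↓L.
'kkkkk': N↓-sim [11, 9, 8, 7, 6, 3] end={s13,s17,s23} ∉↓L; 5/5 del acc.
5 minimals (antichain).

Antichain: [dk, ddd, kdd, kkkkd, kkkkk].


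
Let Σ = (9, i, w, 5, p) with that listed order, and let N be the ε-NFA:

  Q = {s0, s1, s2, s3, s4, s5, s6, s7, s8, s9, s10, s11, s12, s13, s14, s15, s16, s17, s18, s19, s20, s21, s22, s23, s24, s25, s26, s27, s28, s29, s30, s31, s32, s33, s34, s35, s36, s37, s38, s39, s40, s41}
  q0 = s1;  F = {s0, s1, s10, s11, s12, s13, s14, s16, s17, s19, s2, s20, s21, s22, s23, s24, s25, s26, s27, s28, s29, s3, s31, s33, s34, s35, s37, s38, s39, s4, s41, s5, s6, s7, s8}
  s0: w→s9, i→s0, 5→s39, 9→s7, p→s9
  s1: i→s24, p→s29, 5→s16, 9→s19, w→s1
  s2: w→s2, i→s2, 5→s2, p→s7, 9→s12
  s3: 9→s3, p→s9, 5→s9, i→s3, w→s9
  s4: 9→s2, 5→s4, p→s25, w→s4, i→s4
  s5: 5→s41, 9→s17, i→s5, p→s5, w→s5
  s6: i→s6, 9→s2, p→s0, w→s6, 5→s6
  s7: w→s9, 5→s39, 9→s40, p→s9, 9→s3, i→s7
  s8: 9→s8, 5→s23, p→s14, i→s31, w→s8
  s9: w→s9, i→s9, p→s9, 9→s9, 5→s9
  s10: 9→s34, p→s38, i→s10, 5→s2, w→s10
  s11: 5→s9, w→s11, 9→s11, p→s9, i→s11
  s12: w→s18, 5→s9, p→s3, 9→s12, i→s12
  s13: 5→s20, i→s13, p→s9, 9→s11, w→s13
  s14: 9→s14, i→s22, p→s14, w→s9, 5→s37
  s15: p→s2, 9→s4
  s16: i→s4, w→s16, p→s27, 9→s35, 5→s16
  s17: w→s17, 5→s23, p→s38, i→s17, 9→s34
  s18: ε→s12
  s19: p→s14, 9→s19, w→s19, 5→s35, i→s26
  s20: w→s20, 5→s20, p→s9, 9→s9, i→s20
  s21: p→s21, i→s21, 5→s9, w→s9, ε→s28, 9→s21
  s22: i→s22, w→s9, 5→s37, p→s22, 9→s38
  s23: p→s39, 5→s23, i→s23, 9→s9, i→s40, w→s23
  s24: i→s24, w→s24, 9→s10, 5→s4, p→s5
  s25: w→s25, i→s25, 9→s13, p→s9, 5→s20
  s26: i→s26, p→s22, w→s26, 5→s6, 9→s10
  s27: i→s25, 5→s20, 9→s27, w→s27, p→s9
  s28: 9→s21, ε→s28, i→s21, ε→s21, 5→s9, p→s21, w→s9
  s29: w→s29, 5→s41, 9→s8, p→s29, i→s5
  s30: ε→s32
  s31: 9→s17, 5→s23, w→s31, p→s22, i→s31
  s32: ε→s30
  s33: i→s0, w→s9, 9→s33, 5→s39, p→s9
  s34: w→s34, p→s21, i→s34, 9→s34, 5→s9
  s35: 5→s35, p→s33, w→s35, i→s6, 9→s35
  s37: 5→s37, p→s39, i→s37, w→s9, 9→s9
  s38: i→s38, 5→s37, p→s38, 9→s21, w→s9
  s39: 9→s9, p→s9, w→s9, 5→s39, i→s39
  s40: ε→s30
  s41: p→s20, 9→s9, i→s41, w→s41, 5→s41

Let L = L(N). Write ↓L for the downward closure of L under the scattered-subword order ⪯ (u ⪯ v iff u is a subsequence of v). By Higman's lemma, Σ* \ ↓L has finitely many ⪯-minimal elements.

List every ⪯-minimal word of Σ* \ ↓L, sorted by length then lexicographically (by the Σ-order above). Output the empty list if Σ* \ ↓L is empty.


|Q|=42, |F|=35, |δ|=191 (7 ε).
min D↑ (35 st, q0=0, F={17}): 0:9→1,i→2,w→0,5→3,p→4 1:9→1,i→5,w→1,5→6,p→7 2:9→8,i→2,w→2,5→9,p→10 3:9→6,i→9,w→3,5→3,p→11 4:9→12,i→10,w→4,5→13,p→4 5:9→8,i→5,w→5,5→14,p→15 6:9→6,i→14,w→6,5→6,p→16 7:9→7,i→15,w→17,5→18,p→7 8:9→19,i→8,w→8,5→20,p→21 9:9→20,i→9,w→9,5→9,p→22 10:9→23,i→10,w→10,5→13,p→10 11:9→11,i→22,w→11,5→24,p→17 12:9→12,i→25,w→12,5→26,p→7 13:9→17,i→13,w→13,5→13,p→24 14:9→20,i→14,w→14,5→14,p→27 15:9→21,i→15,w→17,5→18,p→15 16:9→16,i→27,w→17,5→28,p→17 17:9→17,i→17,w→17,5→17,p→17 18:9→17,i→18,w→17,5→18,p→28 19:9→19,i→19,w→19,5→17,p→29 20:9→30,i→20,w→20,5→20,p→31 21:9→29,i→21,w→17,5→18,p→21 22:9→32,i→22,w→22,5→24,p→17 23:9→19,i→23,w→23,5→26,p→21 24:9→17,i→24,w→24,5→24,p→17 25:9→23,i→25,w→25,5→26,p→15 26:9→17,i→26,w→26,5→26,p→28 27:9→31,i→27,w→17,5→28,p→17 28:9→17,i→28,w→17,5→28,p→17 29:9→29,i→29,w→17,5→17,p→29 30:9→30,i→30,w→30,5→17,p→33 31:9→33,i→31,w→17,5→28,p→17 32:9→34,i→32,w→32,5→24,p→17 33:9→33,i→33,w→17,5→17,p→17 34:9→34,i→34,w→34,5→17,p→17 (ε-aug+det+¬).
'9pw': |S_i|=[40, 33, 15, 1] end={s9} — reject; 3/3 del acc.
'5pp': |S_i|=[40, 24, 14, 1] end={s9} rej; 3/3 deletions ∈↓L.
'p59': |S_i|=[40, 28, 9, 1] end={s9} ∉↓L; 3/3 deletions ∈↓L.
'i995': N↓-sim [40, 31, 21, 11, 1] end={s9} — reject; 4/4 deletions ∈↓L.
4 obstructions.

Antichain: [9pw, 5pp, p59, i995].


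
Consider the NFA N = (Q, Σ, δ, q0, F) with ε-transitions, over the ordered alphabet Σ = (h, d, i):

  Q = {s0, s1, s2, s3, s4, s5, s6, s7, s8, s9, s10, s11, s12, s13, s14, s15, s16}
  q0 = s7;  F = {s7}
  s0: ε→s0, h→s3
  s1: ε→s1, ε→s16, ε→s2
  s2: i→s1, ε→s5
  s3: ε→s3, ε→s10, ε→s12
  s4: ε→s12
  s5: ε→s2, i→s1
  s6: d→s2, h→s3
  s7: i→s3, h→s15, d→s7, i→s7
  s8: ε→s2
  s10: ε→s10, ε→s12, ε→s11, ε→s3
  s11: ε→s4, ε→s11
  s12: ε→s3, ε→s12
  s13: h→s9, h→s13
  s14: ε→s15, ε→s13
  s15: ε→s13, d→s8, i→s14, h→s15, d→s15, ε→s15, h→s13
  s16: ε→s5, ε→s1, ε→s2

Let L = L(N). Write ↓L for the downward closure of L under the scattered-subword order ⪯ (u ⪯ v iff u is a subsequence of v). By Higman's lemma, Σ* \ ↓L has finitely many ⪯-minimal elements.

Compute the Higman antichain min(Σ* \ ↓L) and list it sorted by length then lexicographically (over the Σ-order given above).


|Q|=17, |F|=1, |δ|=42 (26 ε).
min D↑ (2 st, q0=0, F={1}): 0:h→1,d→0,i→0 1:h→1,d→1,i→1 (ε-aug+det+¬).
'h': N↓-sim [15, 9] end={s1,s13,s14,s15,s16,s2,s5,s8,s9} rej; 1/1 deletions ∈↓L.
1 minimals (antichain).

A = [h].


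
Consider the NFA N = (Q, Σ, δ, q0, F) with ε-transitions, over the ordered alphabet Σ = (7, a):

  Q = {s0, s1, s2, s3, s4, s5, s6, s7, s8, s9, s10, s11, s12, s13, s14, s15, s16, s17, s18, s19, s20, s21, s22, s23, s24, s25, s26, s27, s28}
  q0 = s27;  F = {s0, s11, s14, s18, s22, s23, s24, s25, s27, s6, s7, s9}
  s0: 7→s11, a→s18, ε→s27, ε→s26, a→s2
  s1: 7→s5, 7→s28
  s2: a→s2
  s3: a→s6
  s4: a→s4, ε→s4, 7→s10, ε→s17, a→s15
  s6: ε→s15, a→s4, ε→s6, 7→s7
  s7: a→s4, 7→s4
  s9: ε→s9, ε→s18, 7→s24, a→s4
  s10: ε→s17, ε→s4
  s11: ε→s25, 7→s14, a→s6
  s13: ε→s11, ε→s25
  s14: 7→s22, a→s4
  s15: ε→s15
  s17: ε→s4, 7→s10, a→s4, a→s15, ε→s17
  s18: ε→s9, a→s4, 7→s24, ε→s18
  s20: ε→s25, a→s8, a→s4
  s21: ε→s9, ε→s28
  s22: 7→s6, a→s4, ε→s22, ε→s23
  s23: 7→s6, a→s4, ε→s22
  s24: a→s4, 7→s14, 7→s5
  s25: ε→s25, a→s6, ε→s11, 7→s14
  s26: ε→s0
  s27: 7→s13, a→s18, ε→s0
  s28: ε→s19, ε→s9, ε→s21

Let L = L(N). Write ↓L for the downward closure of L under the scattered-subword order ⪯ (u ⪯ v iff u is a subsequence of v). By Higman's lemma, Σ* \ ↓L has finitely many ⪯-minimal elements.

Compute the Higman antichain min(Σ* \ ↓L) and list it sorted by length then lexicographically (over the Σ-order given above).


|Q|=29, |F|=12, |δ|=69 (31 ε).
min D↑ (9 st, q0=0, F={6}): 0:7→1,a→2 1:7→3,a→4 2:7→5,a→6 3:7→7,a→6 4:7→8,a→6 5:7→3,a→6 6:7→6,a→6 7:7→4,a→6 8:7→6,a→6 (ε-aug+det+¬).
'aa': run [20, 14, 5] end={s10,s15,s17,s2,s4} — reject; 2/2 single-dels accept.
'77a': N↓-sim [20, 14, 10, 4] end={s10,s15,s17,s4} ∉↓L; 3/3 single-dels accept.
'7a77': run [20, 14, 6, 5, 4] end={s10,s15,s17,s4} — reject; 4/4 single-dels accept.
'777777': run [20, 14, 10, 8, 6, 5, 4] end={s10,s15,s17,s4} — reject; 6/6 del acc.
4 obstructions.

min(Σ*\↓L) = [aa, 77a, 7a77, 777777].


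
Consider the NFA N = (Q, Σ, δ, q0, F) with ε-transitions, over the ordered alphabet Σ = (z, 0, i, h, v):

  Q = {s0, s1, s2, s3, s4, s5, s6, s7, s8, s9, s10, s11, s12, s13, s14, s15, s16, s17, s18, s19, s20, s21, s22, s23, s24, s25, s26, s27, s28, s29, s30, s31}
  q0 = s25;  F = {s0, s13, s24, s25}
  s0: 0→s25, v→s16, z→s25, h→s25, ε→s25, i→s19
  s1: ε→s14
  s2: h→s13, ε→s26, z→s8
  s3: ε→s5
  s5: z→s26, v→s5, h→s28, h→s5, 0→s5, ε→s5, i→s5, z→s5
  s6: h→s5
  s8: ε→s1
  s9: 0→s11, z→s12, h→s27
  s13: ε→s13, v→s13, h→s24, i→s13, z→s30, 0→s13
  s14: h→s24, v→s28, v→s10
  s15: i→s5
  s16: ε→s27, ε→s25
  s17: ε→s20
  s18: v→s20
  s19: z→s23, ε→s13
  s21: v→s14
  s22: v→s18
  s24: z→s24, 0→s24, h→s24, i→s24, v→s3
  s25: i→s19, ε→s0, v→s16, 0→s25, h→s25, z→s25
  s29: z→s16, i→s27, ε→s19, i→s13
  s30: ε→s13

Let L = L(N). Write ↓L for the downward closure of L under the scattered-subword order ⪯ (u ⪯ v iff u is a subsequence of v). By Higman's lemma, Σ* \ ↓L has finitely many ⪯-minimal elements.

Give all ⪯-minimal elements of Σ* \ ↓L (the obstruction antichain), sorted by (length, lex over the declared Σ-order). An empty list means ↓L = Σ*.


|Q|=32, |F|=4, |δ|=58 (14 ε).
min D↑ (4 st, q0=0, F={3}): 0:z→0,0→0,i→1,h→0,v→0 1:z→1,0→1,i→1,h→2,v→1 2:z→2,0→2,i→2,h→2,v→3 3:z→3,0→3,i→3,h→3,v→3 (ε-aug+det+¬).
'ihv': |S_i|=[13, 9, 5, 4] end={s26,s28,s3,s5} ∉↓L; 3/3 deletions ∈↓L.
1 minimals (antichain).

A = [ihv].


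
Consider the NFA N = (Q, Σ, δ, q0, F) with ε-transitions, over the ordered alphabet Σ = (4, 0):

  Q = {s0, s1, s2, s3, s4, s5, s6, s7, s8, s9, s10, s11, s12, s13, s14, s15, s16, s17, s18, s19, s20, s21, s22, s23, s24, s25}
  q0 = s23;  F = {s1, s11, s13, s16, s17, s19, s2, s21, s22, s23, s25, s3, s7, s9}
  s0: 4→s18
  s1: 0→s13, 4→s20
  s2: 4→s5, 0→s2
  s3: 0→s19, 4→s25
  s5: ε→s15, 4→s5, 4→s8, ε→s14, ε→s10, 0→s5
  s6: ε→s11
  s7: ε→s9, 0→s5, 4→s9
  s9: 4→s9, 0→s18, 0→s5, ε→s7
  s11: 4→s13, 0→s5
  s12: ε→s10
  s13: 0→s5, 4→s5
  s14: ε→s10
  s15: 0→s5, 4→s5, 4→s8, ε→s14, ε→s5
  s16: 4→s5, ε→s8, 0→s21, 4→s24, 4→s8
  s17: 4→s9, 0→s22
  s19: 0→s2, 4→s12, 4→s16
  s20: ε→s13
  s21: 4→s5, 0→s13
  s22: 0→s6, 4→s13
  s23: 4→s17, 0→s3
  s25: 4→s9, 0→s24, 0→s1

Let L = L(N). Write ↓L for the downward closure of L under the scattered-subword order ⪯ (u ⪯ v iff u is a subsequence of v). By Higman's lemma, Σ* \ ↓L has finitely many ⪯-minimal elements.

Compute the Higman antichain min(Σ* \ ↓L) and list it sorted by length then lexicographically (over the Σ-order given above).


Antichain: [440, 4044, 4000, 0044, 0004].

|Q|=26, |F|=14, |δ|=52 (12 ε).
min D↑ (14 st, q0=0, F={7}): 0:4→1,0→2 1:4→3,0→4 2:4→5,0→6 3:4→3,0→7 4:4→8,0→9 5:4→3,0→10 6:4→11,0→12 7:4→7,0→7 8:4→7,0→7 9:4→8,0→7 10:4→8,0→8 11:4→7,0→13 12:4→7,0→12 13:4→7,0→8 [Hopcroft].
'440': run [24, 20, 11, 6] end={s10,s14,s15,s18,s5,s8} rej; 3/3 single-dels accept.
'4044': N↓-sim [24, 20, 14, 7, 5] end={s10,s14,s15,s5,s8} rej; 4/4 del acc.
'4000': N↓-sim [24, 20, 14, 8, 5] end={s10,s14,s15,s5,s8} ∉↓L; 4/4 del acc.
'0044': run [24, 22, 17, 11, 6] end={s10,s14,s15,s24,s5,s8} ∉↓L; 4/4 del acc.
'0004': run [24, 22, 17, 8, 5] end={s10,s14,s15,s5,s8} ∉↓L; 4/4 single-dels accept.
5 obstructions.


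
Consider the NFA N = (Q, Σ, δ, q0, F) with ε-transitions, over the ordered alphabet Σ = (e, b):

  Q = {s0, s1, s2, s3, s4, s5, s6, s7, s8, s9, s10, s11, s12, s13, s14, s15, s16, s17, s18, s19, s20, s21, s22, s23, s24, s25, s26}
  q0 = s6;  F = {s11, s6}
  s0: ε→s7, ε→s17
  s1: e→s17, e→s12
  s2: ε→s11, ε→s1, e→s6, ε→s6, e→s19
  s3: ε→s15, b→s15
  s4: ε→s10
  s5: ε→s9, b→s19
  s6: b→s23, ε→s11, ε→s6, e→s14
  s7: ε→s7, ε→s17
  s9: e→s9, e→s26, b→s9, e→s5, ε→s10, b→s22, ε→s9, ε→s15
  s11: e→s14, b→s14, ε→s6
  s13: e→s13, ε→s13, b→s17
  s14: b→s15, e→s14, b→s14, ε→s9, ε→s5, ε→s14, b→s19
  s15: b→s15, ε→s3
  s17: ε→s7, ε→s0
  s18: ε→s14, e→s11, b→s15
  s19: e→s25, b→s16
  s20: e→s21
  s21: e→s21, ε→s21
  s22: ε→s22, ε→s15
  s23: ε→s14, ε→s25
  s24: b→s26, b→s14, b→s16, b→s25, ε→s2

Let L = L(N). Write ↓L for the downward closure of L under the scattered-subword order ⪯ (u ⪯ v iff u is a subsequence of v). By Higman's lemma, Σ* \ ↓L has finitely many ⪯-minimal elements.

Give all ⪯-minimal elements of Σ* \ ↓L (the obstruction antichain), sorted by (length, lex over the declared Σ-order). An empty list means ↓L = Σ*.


A = [e, b].

|Q|=27, |F|=2, |δ|=62 (30 ε).
min D↑ (2 st, q0=0, F={1}): 0:e→1,b→1 1:e→1,b→1.
'e': run [14, 11] end={s10,s14,s15,s16,s19,s22,s25,s26,s3,s5,s9} rej; 1/1 del acc.
'b': |S_i|=[14, 12] end={s10,s14,s15,s16,s19,s22,s23,s25,s26,s3,s5,s9} ∉↓L; 1/1 deletions ∈↓L.
2 obstructions.


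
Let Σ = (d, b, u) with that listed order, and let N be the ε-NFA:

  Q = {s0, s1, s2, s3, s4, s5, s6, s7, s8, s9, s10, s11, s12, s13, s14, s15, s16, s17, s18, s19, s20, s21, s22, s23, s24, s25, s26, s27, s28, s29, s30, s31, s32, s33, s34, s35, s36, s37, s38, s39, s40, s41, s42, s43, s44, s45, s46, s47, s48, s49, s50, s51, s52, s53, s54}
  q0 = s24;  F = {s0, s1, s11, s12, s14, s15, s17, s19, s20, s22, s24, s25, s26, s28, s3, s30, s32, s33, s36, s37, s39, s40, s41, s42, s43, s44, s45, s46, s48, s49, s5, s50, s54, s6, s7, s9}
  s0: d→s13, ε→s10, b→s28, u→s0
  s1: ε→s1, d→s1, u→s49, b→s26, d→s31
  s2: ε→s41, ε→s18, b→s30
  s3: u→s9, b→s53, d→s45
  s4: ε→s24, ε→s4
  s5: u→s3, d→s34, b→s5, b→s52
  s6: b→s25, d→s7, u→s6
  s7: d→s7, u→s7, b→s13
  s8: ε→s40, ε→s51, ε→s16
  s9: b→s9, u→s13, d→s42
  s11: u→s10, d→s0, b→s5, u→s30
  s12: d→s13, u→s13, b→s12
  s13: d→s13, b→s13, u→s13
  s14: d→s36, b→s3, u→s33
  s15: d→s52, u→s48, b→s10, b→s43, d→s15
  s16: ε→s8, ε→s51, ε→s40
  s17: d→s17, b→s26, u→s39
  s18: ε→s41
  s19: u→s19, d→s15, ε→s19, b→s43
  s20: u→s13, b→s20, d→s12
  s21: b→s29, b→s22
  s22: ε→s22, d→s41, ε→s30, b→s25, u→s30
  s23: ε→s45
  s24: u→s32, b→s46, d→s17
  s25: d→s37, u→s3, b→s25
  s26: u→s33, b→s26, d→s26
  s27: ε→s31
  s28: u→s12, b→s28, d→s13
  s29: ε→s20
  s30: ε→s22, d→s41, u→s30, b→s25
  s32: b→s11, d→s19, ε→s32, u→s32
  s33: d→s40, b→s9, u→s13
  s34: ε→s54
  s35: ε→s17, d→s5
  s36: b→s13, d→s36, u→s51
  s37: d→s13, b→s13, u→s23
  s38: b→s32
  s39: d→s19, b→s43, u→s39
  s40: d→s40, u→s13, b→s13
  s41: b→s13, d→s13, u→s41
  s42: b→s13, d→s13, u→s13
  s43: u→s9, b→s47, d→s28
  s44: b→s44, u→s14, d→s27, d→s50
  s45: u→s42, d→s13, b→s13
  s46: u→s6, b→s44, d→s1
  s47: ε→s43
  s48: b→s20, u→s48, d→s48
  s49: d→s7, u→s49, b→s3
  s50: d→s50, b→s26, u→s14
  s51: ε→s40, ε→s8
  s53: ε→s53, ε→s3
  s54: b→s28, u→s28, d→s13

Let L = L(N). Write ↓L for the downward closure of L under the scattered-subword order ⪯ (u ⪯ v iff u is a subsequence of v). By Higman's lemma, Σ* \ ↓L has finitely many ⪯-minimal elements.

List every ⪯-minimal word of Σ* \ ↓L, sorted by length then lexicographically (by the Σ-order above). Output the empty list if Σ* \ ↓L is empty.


|Q|=55, |F|=36, |δ|=150 (28 ε).
min D↑ (36 st, q0=0, F={24}): 0:d→1,b→2,u→3 1:d→1,b→4,u→5 2:d→6,b→7,u→8 3:d→9,b→10,u→3 4:d→4,b→4,u→11 5:d→9,b→12,u→5 6:d→6,b→4,u→13 7:d→14,b→7,u→15 8:d→16,b→17,u→8 9:d→18,b→12,u→9 10:d→19,b→20,u→21 11:d→22,b→23,u→24 12:d→25,b→12,u→23 13:d→16,b→26,u→13 14:d→14,b→4,u→15 15:d→27,b→26,u→11 16:d→16,b→24,u→16 17:d→28,b→17,u→26 18:d→18,b→12,u→29 19:d→24,b→25,u→19 20:d→30,b→20,u→26 21:d→31,b→17,u→21 22:d→22,b→24,u→24 23:d→32,b→23,u→24 24:d→24,b→24,u→24 25:d→24,b→25,u→33 26:d→34,b→26,u→23 27:d→27,b→24,u→22 28:d→24,b→24,u→34 29:d→29,b→35,u→29 30:d→24,b→25,u→25 31:d→24,b→24,u→31 32:d→24,b→24,u→24 33:d→24,b→33,u→24 34:d→24,b→24,u→32 35:d→33,b→35,u→24 (ε-aug+det+¬).
'dbuu': N↓-sim [48, 38, 15, 6, 1] end={s13} rej; 4/4 single-dels accept.
'budb': N↓-sim [48, 41, 26, 12, 1] end={s13} rej; 4/4 deletions ∈↓L.
'ubdd': |S_i|=[48, 39, 24, 12, 1] end={s13} rej; 4/4 del acc.
'bbuuu': |S_i|=[48, 41, 30, 16, 9, 1] end={s13} rej; 5/5 single-dels accept.
'uddubu': |S_i|=[48, 39, 26, 18, 11, 5, 1] end={s13} ∉↓L; 6/6 deletions ∈↓L.
5 obstructions.

A = [dbuu, budb, ubdd, bbuuu, uddubu].


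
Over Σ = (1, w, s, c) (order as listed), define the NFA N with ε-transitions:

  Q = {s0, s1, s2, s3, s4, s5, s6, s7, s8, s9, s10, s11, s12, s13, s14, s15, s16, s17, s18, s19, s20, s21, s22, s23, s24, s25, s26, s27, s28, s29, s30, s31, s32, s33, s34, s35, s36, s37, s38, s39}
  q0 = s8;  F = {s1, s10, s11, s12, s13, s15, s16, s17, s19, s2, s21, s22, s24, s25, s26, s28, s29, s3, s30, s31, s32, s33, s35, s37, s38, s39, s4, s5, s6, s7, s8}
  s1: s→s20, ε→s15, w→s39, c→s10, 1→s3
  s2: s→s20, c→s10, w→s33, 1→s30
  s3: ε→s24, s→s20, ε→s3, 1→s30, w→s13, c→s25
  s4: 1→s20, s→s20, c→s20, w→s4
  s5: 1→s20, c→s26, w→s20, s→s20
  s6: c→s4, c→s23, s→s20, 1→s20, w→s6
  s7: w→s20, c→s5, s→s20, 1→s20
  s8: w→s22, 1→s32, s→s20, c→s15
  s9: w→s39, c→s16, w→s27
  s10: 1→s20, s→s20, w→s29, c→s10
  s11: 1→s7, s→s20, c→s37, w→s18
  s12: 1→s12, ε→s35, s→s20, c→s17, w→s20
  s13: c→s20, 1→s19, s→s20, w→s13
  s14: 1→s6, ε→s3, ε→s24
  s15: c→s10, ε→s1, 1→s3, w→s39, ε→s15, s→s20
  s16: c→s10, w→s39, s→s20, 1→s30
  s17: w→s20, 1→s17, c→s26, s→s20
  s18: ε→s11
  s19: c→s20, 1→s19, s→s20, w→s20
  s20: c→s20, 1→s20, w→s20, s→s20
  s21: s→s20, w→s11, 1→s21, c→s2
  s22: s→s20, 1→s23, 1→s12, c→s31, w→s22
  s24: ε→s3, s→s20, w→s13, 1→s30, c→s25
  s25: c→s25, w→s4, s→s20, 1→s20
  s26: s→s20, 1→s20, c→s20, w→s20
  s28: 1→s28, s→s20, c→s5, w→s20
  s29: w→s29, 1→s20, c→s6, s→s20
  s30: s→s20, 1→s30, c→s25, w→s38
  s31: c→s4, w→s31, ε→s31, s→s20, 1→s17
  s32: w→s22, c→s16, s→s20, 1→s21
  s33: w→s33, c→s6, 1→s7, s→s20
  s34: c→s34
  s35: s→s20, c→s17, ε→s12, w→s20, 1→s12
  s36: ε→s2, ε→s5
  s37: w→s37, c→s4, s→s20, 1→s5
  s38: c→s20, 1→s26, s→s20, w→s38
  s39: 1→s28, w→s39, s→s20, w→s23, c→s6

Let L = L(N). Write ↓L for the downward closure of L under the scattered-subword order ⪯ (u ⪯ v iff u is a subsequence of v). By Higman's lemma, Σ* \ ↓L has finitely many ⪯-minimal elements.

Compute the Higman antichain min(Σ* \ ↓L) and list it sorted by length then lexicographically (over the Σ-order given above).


|Q|=40, |F|=31, |δ|=150 (14 ε).
min D↑ (29 st, q0=0, F={3}): 0:1→1,w→2,s→3,c→4 1:1→5,w→2,s→3,c→6 2:1→7,w→2,s→3,c→8 3:1→3,w→3,s→3,c→3 4:1→9,w→10,s→3,c→11 5:1→5,w→12,s→3,c→13 6:1→14,w→10,s→3,c→11 7:1→7,w→3,s→3,c→15 8:1→15,w→8,s→3,c→16 9:1→14,w→17,s→3,c→18 10:1→19,w→10,s→3,c→20 11:1→3,w→21,s→3,c→11 12:1→22,w→12,s→3,c→23 13:1→14,w→24,s→3,c→11 14:1→14,w→25,s→3,c→18 15:1→15,w→3,s→3,c→26 16:1→3,w→16,s→3,c→3 17:1→27,w→17,s→3,c→3 18:1→3,w→16,s→3,c→18 19:1→19,w→3,s→3,c→28 20:1→3,w→20,s→3,c→16 21:1→3,w→21,s→3,c→20 22:1→3,w→3,s→3,c→28 23:1→28,w→23,s→3,c→16 24:1→22,w→24,s→3,c→20 25:1→26,w→25,s→3,c→3 26:1→3,w→3,s→3,c→3 27:1→27,w→3,s→3,c→3 28:1→3,w→3,s→3,c→26.
's': run [34, 1] end={s20} rej; 1/1 single-dels accept.
'w1w': run [34, 22, 10, 1] end={s20} — reject; 3/3 deletions ∈↓L.
'cc1': N↓-sim [34, 26, 9, 1] end={s20} rej; 3/3 single-dels accept.
'wccc': N↓-sim [34, 22, 9, 4, 1] end={s20} ∉↓L; 4/4 del acc.
'c1wc': run [34, 26, 14, 6, 1] end={s20} — reject; 4/4 del acc.
'11w11': run [34, 31, 23, 13, 4, 1] end={s20} — reject; 5/5 del acc.
6 obstructions.

min(Σ*\↓L) = [s, w1w, cc1, wccc, c1wc, 11w11].


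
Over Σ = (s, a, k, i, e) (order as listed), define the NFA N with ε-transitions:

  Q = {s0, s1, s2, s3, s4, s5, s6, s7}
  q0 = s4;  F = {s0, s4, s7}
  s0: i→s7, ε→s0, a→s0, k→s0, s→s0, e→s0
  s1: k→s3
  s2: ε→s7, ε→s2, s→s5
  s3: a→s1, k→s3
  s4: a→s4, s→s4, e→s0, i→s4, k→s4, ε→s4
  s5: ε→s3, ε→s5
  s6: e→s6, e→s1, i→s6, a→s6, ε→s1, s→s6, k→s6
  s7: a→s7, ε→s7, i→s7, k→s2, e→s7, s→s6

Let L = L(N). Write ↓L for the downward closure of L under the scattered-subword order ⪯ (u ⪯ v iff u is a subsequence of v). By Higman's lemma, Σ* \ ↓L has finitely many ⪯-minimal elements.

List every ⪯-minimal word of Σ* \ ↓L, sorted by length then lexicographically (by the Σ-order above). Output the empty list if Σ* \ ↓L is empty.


|Q|=8, |F|=3, |δ|=33 (8 ε).
min D↑ (4 st, q0=0, F={3}): 0:s→0,a→0,k→0,i→0,e→1 1:s→1,a→1,k→1,i→2,e→1 2:s→3,a→2,k→2,i→2,e→2 3:s→3,a→3,k→3,i→3,e→3 (ε-aug+det+¬).
'eis': |S_i|=[8, 7, 6, 4] end={s1,s3,s5,s6} ∉↓L; 3/3 deletions ∈↓L.
1 words, ⪯-incomp.

A = [eis].


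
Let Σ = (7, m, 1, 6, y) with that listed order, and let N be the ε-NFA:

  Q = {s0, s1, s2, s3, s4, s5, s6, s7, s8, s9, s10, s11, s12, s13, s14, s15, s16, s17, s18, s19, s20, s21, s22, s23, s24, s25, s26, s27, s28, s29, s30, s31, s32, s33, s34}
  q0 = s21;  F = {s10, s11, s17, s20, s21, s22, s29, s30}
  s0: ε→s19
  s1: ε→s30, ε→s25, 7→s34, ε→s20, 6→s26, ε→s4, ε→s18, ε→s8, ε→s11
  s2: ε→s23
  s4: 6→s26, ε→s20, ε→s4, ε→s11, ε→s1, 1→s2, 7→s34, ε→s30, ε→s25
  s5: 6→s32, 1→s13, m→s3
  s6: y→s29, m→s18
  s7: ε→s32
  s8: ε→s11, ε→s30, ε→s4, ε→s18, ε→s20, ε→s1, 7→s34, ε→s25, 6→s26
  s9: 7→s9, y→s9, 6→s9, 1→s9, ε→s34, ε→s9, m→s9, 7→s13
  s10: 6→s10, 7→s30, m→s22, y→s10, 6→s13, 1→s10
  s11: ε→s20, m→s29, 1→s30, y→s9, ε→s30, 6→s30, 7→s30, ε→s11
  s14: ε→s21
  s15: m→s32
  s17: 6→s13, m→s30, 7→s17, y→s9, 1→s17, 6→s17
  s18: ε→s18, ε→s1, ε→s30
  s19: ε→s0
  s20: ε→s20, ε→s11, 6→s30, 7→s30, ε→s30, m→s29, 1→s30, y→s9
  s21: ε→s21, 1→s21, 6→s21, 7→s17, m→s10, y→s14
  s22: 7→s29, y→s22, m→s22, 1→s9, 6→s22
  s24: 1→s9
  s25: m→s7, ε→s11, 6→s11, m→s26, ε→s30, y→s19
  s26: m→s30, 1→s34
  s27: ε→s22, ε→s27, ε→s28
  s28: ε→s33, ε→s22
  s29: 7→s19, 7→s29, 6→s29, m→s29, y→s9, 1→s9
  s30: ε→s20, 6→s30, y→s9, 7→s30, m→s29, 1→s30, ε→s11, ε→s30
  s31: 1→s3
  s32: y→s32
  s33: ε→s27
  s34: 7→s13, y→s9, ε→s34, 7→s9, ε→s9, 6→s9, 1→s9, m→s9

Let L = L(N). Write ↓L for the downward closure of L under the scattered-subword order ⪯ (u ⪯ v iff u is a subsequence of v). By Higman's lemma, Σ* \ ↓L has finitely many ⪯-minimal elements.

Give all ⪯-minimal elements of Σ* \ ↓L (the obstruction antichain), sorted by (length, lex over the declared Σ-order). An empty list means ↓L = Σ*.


A = [7y, mm1].

|Q|=35, |F|=8, |δ|=127 (50 ε).
min D↑ (7 st, q0=0, F={4}): 0:7→1,m→2,1→0,6→0,y→0 1:7→1,m→3,1→1,6→1,y→4 2:7→3,m→5,1→2,6→2,y→2 3:7→3,m→6,1→3,6→3,y→4 4:7→4,m→4,1→4,6→4,y→4 5:7→6,m→5,1→4,6→5,y→5 6:7→6,m→6,1→4,6→6,y→4.
'7y': |S_i|=[14, 10, 3] end={s13,s34,s9} rej; 2/2 del acc.
'mm1': run [14, 11, 7, 3] end={s13,s34,s9} rej; 3/3 single-dels accept.
2 minimals (antichain).


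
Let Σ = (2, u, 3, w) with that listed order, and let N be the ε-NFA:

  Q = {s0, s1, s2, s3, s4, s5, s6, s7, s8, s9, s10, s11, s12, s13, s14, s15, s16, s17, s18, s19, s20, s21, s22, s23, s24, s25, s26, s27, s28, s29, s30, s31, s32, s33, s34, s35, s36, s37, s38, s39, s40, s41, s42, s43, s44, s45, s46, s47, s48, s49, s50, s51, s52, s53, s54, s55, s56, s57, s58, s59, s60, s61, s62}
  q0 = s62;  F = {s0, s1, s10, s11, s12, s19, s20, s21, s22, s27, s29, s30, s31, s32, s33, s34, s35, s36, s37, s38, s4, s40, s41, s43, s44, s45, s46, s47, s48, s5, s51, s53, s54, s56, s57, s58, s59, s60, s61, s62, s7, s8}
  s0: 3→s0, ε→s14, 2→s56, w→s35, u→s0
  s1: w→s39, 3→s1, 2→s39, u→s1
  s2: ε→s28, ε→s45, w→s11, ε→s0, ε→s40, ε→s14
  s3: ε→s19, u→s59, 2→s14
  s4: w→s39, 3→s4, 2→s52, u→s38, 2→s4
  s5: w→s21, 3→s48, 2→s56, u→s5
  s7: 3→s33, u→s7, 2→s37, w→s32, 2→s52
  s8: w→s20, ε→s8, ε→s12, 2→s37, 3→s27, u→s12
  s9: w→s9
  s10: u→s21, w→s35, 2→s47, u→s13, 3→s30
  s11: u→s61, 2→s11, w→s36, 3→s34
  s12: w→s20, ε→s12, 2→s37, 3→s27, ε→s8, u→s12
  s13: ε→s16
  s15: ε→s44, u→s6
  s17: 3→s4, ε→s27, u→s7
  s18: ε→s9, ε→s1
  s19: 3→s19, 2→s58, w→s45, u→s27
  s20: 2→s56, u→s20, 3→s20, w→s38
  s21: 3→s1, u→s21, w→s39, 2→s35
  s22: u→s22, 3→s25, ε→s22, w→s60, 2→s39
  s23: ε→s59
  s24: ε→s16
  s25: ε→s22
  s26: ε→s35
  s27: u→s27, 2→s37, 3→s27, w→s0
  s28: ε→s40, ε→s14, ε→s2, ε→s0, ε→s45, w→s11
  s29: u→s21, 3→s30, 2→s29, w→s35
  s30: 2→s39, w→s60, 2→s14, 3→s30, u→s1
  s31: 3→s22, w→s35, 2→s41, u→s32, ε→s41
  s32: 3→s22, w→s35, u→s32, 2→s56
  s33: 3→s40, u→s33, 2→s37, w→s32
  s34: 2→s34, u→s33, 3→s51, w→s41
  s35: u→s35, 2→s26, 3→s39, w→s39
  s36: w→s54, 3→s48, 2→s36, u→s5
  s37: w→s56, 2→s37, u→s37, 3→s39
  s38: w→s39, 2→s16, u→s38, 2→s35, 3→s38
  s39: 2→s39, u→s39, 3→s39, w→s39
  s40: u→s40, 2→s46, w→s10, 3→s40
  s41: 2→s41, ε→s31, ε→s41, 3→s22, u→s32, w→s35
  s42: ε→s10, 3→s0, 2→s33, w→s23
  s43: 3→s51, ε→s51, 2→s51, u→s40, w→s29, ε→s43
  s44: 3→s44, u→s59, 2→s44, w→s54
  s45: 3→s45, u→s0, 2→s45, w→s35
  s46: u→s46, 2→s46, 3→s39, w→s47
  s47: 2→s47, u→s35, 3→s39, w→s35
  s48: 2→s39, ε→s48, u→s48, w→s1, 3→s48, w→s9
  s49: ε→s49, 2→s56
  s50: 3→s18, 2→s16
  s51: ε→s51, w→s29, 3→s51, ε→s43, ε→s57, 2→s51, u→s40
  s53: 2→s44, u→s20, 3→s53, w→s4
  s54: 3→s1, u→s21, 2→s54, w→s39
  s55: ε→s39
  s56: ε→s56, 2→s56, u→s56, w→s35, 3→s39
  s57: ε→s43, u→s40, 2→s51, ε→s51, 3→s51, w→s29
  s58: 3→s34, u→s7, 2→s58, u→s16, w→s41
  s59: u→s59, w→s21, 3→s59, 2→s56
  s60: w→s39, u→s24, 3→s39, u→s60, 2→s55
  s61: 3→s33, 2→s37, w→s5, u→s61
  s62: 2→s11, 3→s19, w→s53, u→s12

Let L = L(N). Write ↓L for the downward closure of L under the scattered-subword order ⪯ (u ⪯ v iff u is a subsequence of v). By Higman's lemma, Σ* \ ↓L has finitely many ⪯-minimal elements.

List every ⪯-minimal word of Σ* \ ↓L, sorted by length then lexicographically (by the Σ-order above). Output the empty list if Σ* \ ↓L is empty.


|Q|=63, |F|=42, |δ|=235 (41 ε).
min D↑ (39 st, q0=0, F={21}): 0:2→1,u→2,3→3,w→4 1:2→1,u→5,3→6,w→7 2:2→8,u→2,3→9,w→10 3:2→11,u→9,3→3,w→12 4:2→13,u→10,3→4,w→14 5:2→8,u→5,3→15,w→16 6:2→6,u→15,3→17,w→18 7:2→7,u→16,3→19,w→20 8:2→8,u→8,3→21,w→22 9:2→8,u→9,3→9,w→23 10:2→22,u→10,3→10,w→24 11:2→11,u→25,3→6,w→18 12:2→12,u→23,3→12,w→26 13:2→13,u→27,3→13,w→20 14:2→14,u→24,3→14,w→21 15:2→8,u→15,3→28,w→29 16:2→22,u→16,3→19,w→30 17:2→17,u→28,3→17,w→31 18:2→18,u→29,3→32,w→26 19:2→21,u→19,3→19,w→33 20:2→20,u→30,3→33,w→21 21:2→21,u→21,3→21,w→21 22:2→22,u→22,3→21,w→26 23:2→22,u→23,3→23,w→26 24:2→26,u→24,3→24,w→21 25:2→8,u→25,3→15,w→29 26:2→26,u→26,3→21,w→21 27:2→22,u→27,3→27,w→30 28:2→34,u→28,3→28,w→35 29:2→22,u→29,3→32,w→26 30:2→26,u→30,3→33,w→21 31:2→31,u→30,3→36,w→26 32:2→21,u→32,3→32,w→37 33:2→21,u→33,3→33,w→21 34:2→34,u→34,3→21,w→38 35:2→38,u→30,3→36,w→26 36:2→21,u→33,3→36,w→37 37:2→21,u→37,3→21,w→21 38:2→38,u→26,3→21,w→26 (ε-aug+det+¬).
'u23': run [52, 35, 11, 1] end={s39} rej; 3/3 single-dels accept.
'www': N↓-sim [52, 35, 14, 2] end={s39,s9} — reject; 3/3 deletions ∈↓L.
'2w32': run [52, 45, 26, 12, 3] end={s14,s39,s55} rej; 4/4 single-dels accept.
'3ww3': |S_i|=[52, 45, 28, 8, 1] end={s39} rej; 4/4 del acc.
'233wuw': run [52, 45, 39, 33, 17, 10, 1] end={s39} rej; 6/6 deletions ∈↓L.
5 words, ⪯-incomp.

min(Σ*\↓L) = [u23, www, 2w32, 3ww3, 233wuw].


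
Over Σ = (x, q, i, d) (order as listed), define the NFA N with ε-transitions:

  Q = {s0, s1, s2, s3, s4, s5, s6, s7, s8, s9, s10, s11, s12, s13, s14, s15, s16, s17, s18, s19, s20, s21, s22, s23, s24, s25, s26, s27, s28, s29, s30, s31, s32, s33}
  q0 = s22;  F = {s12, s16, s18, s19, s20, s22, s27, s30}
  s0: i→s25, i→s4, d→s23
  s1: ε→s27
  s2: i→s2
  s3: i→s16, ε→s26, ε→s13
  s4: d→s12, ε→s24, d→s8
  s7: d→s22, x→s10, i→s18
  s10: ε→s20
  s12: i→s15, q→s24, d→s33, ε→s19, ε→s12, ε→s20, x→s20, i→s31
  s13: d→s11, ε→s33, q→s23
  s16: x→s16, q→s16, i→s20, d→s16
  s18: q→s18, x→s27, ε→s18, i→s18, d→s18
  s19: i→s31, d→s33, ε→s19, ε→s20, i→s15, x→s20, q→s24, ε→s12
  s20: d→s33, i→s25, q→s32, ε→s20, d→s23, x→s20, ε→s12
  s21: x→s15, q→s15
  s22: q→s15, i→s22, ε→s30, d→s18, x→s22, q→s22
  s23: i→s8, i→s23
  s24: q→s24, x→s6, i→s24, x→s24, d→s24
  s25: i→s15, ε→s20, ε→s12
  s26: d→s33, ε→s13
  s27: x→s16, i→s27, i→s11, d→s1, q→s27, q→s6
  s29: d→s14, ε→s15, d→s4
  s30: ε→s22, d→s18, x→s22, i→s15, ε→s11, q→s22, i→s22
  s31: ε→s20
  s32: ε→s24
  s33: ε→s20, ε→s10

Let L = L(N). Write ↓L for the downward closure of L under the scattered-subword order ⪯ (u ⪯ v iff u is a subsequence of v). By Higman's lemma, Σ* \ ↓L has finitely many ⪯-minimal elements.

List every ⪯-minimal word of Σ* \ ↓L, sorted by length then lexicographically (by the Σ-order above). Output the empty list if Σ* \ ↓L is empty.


A = [dxxiq].

|Q|=34, |F|=8, |δ|=90 (26 ε).
min D↑ (6 st, q0=0, F={5}): 0:x→0,q→0,i→0,d→1 1:x→2,q→1,i→1,d→1 2:x→3,q→2,i→2,d→2 3:x→3,q→3,i→4,d→3 4:x→4,q→5,i→4,d→4 5:x→5,q→5,i→5,d→5.
'dxxiq': run [20, 18, 17, 14, 13, 3] end={s24,s32,s6} rej; 5/5 del acc.
1 minimals (antichain).


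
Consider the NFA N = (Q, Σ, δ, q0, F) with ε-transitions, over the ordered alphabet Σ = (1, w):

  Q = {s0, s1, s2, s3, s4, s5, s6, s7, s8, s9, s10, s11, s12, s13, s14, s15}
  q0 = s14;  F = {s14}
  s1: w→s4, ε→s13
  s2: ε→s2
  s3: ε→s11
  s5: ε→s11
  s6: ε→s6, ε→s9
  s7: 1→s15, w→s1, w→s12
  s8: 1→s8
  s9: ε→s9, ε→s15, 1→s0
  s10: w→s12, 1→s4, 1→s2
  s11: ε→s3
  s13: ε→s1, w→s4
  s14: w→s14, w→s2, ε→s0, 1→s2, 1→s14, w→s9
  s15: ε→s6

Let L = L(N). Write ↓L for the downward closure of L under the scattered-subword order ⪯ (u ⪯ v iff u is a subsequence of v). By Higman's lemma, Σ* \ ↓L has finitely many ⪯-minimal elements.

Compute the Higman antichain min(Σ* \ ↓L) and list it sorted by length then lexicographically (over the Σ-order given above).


Antichain: [].

|Q|=16, |F|=1, |δ|=27 (12 ε).
min D↑ (1 st, q0=0, F={}): 0:1→0,w→0.
L(D↑) = ∅; no obstructions.


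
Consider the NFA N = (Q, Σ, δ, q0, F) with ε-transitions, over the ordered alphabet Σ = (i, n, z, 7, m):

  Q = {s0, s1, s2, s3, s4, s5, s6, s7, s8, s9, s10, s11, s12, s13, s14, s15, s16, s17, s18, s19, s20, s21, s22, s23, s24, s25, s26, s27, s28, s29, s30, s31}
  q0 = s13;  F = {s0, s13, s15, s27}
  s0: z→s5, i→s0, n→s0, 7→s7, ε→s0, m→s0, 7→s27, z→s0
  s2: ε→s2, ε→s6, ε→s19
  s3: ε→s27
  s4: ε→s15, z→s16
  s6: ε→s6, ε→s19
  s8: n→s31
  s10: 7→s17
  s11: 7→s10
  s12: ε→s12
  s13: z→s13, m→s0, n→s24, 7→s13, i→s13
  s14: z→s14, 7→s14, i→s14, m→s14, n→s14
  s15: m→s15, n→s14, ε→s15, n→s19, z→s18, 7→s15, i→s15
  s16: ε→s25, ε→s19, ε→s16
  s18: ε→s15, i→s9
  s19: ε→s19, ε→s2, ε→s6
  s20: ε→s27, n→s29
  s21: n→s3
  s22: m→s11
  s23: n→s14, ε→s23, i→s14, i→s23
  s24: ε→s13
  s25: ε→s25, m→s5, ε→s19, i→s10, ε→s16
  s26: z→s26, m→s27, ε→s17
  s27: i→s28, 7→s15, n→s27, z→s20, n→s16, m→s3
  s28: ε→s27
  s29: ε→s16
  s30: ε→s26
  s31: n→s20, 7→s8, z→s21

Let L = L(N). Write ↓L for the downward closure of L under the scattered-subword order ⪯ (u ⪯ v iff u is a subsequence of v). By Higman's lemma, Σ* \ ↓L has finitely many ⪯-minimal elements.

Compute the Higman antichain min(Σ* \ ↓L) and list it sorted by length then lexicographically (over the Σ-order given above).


|Q|=32, |F|=4, |δ|=74 (27 ε).
min D↑ (5 st, q0=0, F={4}): 0:i→0,n→0,z→0,7→0,m→1 1:i→1,n→1,z→1,7→2,m→1 2:i→2,n→2,z→2,7→3,m→2 3:i→3,n→4,z→3,7→3,m→3 4:i→4,n→4,z→4,7→4,m→4 (ε-aug+det+¬).
'm77n': |S_i|=[21, 19, 18, 8, 4] end={s14,s19,s2,s6} — reject; 4/4 del acc.
1 obstructions.

A = [m77n].


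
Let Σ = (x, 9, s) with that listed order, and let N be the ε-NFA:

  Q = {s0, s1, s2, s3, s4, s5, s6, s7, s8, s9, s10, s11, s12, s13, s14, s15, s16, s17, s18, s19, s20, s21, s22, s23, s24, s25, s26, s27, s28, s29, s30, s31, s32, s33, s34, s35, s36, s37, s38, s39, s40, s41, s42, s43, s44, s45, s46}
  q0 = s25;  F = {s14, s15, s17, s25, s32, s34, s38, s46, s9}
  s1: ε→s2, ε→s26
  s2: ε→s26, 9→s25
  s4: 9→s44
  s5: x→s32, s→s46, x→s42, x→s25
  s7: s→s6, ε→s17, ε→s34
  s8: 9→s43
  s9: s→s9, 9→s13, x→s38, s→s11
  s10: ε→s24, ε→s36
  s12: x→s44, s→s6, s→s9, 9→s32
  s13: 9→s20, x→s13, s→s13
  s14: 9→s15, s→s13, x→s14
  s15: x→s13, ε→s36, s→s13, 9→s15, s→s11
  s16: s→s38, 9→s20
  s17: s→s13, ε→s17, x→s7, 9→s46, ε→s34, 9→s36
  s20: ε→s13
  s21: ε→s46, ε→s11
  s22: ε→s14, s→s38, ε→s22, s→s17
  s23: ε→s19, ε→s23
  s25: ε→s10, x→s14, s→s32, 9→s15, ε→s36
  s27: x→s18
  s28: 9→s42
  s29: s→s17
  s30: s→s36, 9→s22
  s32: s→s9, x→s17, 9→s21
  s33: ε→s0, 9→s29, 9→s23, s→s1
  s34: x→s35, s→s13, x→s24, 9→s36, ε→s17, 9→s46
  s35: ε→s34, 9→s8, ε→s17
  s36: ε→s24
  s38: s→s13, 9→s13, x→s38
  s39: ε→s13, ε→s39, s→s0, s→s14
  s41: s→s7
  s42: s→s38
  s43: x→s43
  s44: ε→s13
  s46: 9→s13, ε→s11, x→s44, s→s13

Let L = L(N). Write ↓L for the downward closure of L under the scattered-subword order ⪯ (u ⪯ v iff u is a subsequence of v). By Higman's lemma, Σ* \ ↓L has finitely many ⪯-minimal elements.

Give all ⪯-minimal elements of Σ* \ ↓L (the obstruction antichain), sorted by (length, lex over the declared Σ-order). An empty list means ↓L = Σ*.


min(Σ*\↓L) = [xs, 9x, 9s, s99, ss9].

|Q|=47, |F|=9, |δ|=93 (28 ε).
min D↑ (9 st, q0=0, F={4}): 0:x→1,9→2,s→3 1:x→1,9→2,s→4 2:x→4,9→2,s→4 3:x→5,9→6,s→7 4:x→4,9→4,s→4 5:x→5,9→6,s→4 6:x→4,9→4,s→4 7:x→8,9→4,s→7 8:x→8,9→4,s→4 [Hopcroft].
'xs': |S_i|=[22, 17, 4] end={s11,s13,s20,s6} rej; 2/2 deletions ∈↓L.
'9x': run [22, 11, 4] end={s13,s20,s43,s44} — reject; 2/2 single-dels accept.
'9s': run [22, 11, 3] end={s11,s13,s20} — reject; 2/2 del acc.
's99': N↓-sim [22, 18, 10, 3] end={s13,s20,s43} rej; 3/3 single-dels accept.
'ss9': |S_i|=[22, 18, 6, 2] end={s13,s20} rej; 3/3 deletions ∈↓L.
5 obstructions.
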